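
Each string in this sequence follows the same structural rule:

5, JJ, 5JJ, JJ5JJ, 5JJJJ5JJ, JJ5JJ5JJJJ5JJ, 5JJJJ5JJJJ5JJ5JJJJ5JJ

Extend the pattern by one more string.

JJ5JJ5JJJJ5JJ5JJJJ5JJJJ5JJ5JJJJ5JJ

This is a Fibonacci-style word recurrence s(k) = s(k−2)·s(k−1): e.g. 5·JJ = 5JJ.
So term 8 is JJ5JJ5JJJJ5JJ·5JJJJ5JJJJ5JJ5JJJJ5JJ.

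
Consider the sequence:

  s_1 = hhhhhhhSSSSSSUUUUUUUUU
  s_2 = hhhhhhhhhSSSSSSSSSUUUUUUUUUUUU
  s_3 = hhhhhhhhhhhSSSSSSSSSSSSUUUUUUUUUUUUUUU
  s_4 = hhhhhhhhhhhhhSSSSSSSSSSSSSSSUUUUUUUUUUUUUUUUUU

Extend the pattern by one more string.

hhhhhhhhhhhhhhhSSSSSSSSSSSSSSSSSSUUUUUUUUUUUUUUUUUUUUU

Each string has the form h^{2n+3} S^{3n} U^{3n+3}, where the shown terms are n = 2, 3, 4, 5.
Setting n = 6 gives 15, 18, 21 characters in each block.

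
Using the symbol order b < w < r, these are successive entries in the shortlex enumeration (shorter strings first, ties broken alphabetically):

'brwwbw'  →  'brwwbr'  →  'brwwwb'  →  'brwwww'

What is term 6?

Advancing 2 positions from brwwww through brwwww → brwwwr reaches term 6.

brwwrb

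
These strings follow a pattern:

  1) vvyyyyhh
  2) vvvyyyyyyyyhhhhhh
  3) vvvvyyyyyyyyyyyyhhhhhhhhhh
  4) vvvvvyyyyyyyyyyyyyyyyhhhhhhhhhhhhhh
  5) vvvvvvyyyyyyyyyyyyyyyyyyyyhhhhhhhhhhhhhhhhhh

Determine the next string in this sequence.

Reading off run lengths: v runs 2, 3, 4, 5, 6; y runs 4, 8, 12, 16, 20; h runs 2, 6, 10, 14, 18 — each is linear in n (n = 1, 2, …).
For the next term, n = 6, so the run lengths are 7, 24, 22.

vvvvvvvyyyyyyyyyyyyyyyyyyyyyyyyhhhhhhhhhhhhhhhhhhhhhh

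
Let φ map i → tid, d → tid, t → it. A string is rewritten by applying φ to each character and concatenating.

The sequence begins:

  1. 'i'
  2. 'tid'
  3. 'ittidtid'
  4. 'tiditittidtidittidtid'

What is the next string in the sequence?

φ(tiditittidtidittidtid) expands symbol-by-symbol to it tid tid tid it tid it it tid tid it tid tid tid it it tid tid it tid tid; joining the 21 pieces gives the next term.

ittidtidtidittiditittidtidittidtidtiditittidtidittidtid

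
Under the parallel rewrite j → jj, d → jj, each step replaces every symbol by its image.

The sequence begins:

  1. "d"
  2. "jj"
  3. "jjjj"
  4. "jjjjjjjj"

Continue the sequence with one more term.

jjjjjjjjjjjjjjjj

Expanding jjjjjjjj: j→jj, j→jj, j→jj, j→jj, j→jj, j→jj, j→jj, j→jj. Concatenated: jj jj jj jj jj jj jj jj.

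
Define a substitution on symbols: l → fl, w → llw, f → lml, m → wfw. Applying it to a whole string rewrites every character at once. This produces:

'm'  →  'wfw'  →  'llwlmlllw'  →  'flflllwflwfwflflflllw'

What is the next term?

Rewriting the 21 symbols of flflllwflwfwflflflllw one by one yields lml fl lml fl fl fl llw lml fl llw lml llw lml fl lml fl lml fl fl fl llw; concatenated:

lmlfllmlflflflllwlmlflllwlmlllwlmlfllmlfllmlflflflllw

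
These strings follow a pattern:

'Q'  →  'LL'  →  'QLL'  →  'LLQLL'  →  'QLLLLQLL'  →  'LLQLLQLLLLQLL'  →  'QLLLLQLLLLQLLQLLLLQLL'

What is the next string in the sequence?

From term 3 onward, concatenate the second-to-last term with the last: Q·LL = QLL, LL·QLL = LLQLL, …
The next term joins LLQLLQLLLLQLL and QLLLLQLLLLQLLQLLLLQLL.

LLQLLQLLLLQLLQLLLLQLLLLQLLQLLLLQLL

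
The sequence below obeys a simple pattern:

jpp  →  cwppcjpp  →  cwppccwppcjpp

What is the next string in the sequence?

cwppccwppccwppcjpp

Every step adds cwppc at the front: s(k+1) = cwppc·s(k).
So the next term is cwppc·cwppccwppcjpp.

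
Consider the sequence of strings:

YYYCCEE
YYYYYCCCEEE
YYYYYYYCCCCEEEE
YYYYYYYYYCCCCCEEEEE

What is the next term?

Reading off run lengths: Y runs 3, 5, 7, 9; C runs 2, 3, 4, 5; E runs 2, 3, 4, 5 — each is linear in n (n = 1, 2, …).
Setting n = 5 gives 11, 6, 6 characters in each block.

YYYYYYYYYYYCCCCCCEEEEEE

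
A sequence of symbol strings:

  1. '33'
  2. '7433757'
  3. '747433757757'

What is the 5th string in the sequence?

Every step adds 74 to the front and 757 to the end of the previous string.
From 747433757757, 2 further steps: 747433757757 → 74747433757757757 → (answer).

7474747433757757757757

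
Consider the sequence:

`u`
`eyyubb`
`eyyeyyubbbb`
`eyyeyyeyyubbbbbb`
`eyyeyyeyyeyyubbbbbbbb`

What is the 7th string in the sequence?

Every step adds eyy to the front and bb to the end of the previous string.
From eyyeyyeyyeyyubbbbbbbb, 2 further steps: eyyeyyeyyeyyubbbbbbbb → eyyeyyeyyeyyeyyubbbbbbbbbb → (answer).

eyyeyyeyyeyyeyyeyyubbbbbbbbbbbb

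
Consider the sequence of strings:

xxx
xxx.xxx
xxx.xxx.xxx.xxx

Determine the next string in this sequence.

xxx.xxx.xxx.xxx.xxx.xxx.xxx.xxx

Each string is two copies of the previous one joined by '.'.
One more doubling of xxx.xxx.xxx.xxx gives the answer.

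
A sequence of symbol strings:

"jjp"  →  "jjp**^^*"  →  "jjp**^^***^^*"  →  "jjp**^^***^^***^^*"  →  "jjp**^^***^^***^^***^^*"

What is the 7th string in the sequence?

jjp**^^***^^***^^***^^***^^***^^*

The strings grow by a fixed suffix **^^* each time.
From jjp**^^***^^***^^***^^*, 2 further steps: jjp**^^***^^***^^***^^* → jjp**^^***^^***^^***^^***^^* → (answer).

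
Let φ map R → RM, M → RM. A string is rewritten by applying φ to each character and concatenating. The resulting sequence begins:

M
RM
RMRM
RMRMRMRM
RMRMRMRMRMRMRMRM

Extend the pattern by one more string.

RMRMRMRMRMRMRMRMRMRMRMRMRMRMRMRM

Replace each of the 16 characters of RMRMRMRMRMRMRMRM in place — RM RM RM RM RM RM RM RM RM RM RM RM RM RM RM RM — and concatenate.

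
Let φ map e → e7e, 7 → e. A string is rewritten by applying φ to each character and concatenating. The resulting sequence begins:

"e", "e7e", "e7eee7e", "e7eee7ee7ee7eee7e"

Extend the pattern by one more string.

e7eee7ee7ee7eee7ee7eee7ee7eee7ee7ee7eee7e

Applying the rule to each of the 17 symbols of e7eee7ee7ee7eee7e gives the pieces e7e e e7e e7e e7e e e7e e7e e e7e e7e e e7e e7e e7e e e7e, which concatenate to the answer.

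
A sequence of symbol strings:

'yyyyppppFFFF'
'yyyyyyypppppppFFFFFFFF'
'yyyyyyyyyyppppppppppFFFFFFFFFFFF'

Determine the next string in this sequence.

Reading off run lengths: y runs 4, 7, 10; p runs 4, 7, 10; F runs 4, 8, 12 — each is linear in n (n = 1, 2, …).
At n = 4 the blocks have lengths 13, 13, 16.

yyyyyyyyyyyyypppppppppppppFFFFFFFFFFFFFFFF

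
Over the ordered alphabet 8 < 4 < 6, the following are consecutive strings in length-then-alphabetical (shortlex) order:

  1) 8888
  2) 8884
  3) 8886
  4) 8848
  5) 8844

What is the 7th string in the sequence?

Stepping forward 2 times from 8844: 8844 → 8846, then the target.

8868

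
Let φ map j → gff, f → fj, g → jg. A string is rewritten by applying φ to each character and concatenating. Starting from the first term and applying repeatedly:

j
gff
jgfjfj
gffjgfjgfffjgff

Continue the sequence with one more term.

jgfjfjgffjgfjgffjgfjfjfjgffjgfjfj

φ(gffjgfjgfffjgff) expands symbol-by-symbol to jg fj fj gff jg fj gff jg fj fj fj gff jg fj fj; joining the 15 pieces gives the next term.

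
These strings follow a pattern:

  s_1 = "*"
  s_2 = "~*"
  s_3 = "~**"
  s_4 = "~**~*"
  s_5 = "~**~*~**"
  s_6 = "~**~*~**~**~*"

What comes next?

From term 3 onward, concatenate the last term with the second-to-last: ~*·* = ~**, ~**·~* = ~**~*, …
Continuing: ~**~*~**~**~* · ~**~*~** gives term 7.

~**~*~**~**~*~**~*~**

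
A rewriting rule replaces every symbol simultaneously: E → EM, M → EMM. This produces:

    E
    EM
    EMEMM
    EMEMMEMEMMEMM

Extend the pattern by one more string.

Applying the rule to each of the 13 symbols of EMEMMEMEMMEMM gives the pieces EM EMM EM EMM EMM EM EMM EM EMM EMM EM EMM EMM, which concatenate to the answer.

EMEMMEMEMMEMMEMEMMEMEMMEMMEMEMMEMM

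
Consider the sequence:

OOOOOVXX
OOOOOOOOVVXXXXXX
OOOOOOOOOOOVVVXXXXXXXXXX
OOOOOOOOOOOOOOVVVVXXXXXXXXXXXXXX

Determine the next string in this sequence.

OOOOOOOOOOOOOOOOOVVVVVXXXXXXXXXXXXXXXXXX

Term n consists of 3n+2 O's, followed by n V's, followed by 4n-2 X's (n = 1, 2, …).
At n = 5 the blocks have lengths 17, 5, 18.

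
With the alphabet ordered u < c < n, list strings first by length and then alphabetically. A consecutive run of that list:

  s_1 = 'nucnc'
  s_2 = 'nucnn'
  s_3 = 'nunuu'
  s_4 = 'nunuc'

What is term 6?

nuncu

Stepping forward 2 times from nunuc: nunuc → nunun, then the target.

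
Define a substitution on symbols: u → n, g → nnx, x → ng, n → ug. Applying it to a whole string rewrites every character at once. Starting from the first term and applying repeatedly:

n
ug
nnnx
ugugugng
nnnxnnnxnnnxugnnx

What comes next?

Rewriting the 17 symbols of nnnxnnnxnnnxugnnx one by one yields ug ug ug ng ug ug ug ng ug ug ug ng n nnx ug ug ng; concatenated:

ugugugngugugugngugugugngnnnxugugng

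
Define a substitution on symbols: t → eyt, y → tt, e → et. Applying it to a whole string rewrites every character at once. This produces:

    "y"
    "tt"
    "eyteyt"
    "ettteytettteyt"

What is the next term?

Rewriting the 14 symbols of ettteytettteyt one by one yields et eyt eyt eyt et tt eyt et eyt eyt eyt et tt eyt; concatenated:

eteyteyteytettteyteteyteyteytettteyt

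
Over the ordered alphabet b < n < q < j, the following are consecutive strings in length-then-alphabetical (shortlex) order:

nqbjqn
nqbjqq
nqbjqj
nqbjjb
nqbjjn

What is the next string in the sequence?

nqbjjq

Treat nqbjjn as a base-4 numeral over the given alphabet and add one, carrying through any trailing j's.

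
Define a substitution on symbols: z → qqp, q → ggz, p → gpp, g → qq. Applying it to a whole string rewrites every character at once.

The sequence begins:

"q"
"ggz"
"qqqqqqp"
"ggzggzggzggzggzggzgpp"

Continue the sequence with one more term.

Replace each of the 21 characters of ggzggzggzggzggzggzgpp in place — qq qq qqp qq qq qqp qq qq qqp qq qq qqp qq qq qqp qq qq qqp qq gpp gpp — and concatenate.

qqqqqqpqqqqqqpqqqqqqpqqqqqqpqqqqqqpqqqqqqpqqgppgpp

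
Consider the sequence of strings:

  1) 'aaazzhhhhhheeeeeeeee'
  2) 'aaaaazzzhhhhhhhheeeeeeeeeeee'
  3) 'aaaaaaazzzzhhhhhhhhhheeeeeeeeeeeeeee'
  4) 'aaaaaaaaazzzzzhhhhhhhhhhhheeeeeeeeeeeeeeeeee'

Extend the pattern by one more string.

The n-th term is 2n-1 a's then n z's then 2n+2 h's then 3n+3 e's, where the shown terms are n = 2, 3, 4, 5.
For the next term, n = 6, so the run lengths are 11, 6, 14, 21.

aaaaaaaaaaazzzzzzhhhhhhhhhhhhhheeeeeeeeeeeeeeeeeeeee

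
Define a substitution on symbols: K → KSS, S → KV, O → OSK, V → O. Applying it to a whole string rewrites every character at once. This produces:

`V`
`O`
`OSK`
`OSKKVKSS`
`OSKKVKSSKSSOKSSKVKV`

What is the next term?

φ(OSKKVKSSKSSOKSSKVKV) expands symbol-by-symbol to OSK KV KSS KSS O KSS KV KV KSS KV KV OSK KSS KV KV KSS O KSS O; joining the 19 pieces gives the next term.

OSKKVKSSKSSOKSSKVKVKSSKVKVOSKKSSKVKVKSSOKSSO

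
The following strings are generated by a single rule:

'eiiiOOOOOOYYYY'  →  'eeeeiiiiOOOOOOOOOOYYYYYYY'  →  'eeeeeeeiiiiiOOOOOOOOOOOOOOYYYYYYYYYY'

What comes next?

eeeeeeeeeeiiiiiiOOOOOOOOOOOOOOOOOOYYYYYYYYYYYYY

The n-th term is 3n-2 e's then n+2 i's then 4n+2 O's then 3n+1 Y's (n = 1, 2, …).
For the next term, n = 4, so the run lengths are 10, 6, 18, 13.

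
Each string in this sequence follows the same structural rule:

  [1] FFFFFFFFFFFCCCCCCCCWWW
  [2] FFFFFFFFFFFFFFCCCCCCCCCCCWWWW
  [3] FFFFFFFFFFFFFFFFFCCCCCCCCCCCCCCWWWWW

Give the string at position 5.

Reading off run lengths: F runs 11, 14, 17; C runs 8, 11, 14; W runs 3, 4, 5 — each is linear in n, where the shown terms are n = 3, 4, 5.
For term 5, n = 7, so the run lengths are 23, 20, 7.

FFFFFFFFFFFFFFFFFFFFFFFCCCCCCCCCCCCCCCCCCCCWWWWWWW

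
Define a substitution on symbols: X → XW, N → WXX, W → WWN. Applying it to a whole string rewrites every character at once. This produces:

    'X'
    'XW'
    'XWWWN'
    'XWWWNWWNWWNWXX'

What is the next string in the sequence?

XWWWNWWNWWNWXXWWNWWNWXXWWNWWNWXXWWNXWXW

φ(XWWWNWWNWWNWXX) expands symbol-by-symbol to XW WWN WWN WWN WXX WWN WWN WXX WWN WWN WXX WWN XW XW; joining the 14 pieces gives the next term.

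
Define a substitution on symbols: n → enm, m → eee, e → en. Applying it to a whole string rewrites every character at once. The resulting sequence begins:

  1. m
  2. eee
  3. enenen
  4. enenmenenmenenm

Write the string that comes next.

φ(enenmenenmenenm) expands symbol-by-symbol to en enm en enm eee en enm en enm eee en enm en enm eee; joining the 15 pieces gives the next term.

enenmenenmeeeenenmenenmeeeenenmenenmeee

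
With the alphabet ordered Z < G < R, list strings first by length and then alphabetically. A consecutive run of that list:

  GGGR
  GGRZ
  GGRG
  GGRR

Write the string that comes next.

GRZZ

The successor of GGRR increments the rightmost position that isn't already R and resets every position after it to Z.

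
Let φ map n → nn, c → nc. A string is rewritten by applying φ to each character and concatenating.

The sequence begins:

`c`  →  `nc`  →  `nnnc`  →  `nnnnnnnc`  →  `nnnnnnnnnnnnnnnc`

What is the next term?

φ(nnnnnnnnnnnnnnnc) expands symbol-by-symbol to nn nn nn nn nn nn nn nn nn nn nn nn nn nn nn nc; joining the 16 pieces gives the next term.

nnnnnnnnnnnnnnnnnnnnnnnnnnnnnnnc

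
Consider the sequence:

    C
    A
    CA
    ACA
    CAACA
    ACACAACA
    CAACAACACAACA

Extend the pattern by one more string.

ACACAACACAACAACACAACA

This is a Fibonacci-style word recurrence s(k) = s(k−2)·s(k−1): e.g. C·A = CA.
The next term joins ACACAACA and CAACAACACAACA.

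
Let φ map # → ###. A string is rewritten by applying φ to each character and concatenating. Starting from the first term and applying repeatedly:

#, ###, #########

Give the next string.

Expanding #########: #→###, #→###, #→###, #→###, #→###, #→###, #→###, #→###, #→###. Concatenated: ### ### ### ### ### ### ### ### ###.

###########################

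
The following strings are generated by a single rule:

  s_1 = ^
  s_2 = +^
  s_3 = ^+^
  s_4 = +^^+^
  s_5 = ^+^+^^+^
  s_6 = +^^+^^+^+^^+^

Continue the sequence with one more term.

^+^+^^+^+^^+^^+^+^^+^

This is a Fibonacci-style word recurrence s(k) = s(k−2)·s(k−1): e.g. ^·+^ = ^+^.
So term 7 is ^+^+^^+^·+^^+^^+^+^^+^.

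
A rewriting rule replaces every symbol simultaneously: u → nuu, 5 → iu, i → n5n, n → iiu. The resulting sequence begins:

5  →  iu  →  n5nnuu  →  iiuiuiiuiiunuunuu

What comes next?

n5nn5nnuun5nnuun5nn5nnuun5nn5nnuuiiunuunuuiiunuunuu

Replace each of the 17 characters of iiuiuiiuiiunuunuu in place — n5n n5n nuu n5n nuu n5n n5n nuu n5n n5n nuu iiu nuu nuu iiu nuu nuu — and concatenate.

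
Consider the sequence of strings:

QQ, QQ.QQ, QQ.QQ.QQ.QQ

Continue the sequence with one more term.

Every step duplicates the string with '.' between the halves.
So the next term is two copies of QQ.QQ.QQ.QQ with '.' between the halves.

QQ.QQ.QQ.QQ.QQ.QQ.QQ.QQ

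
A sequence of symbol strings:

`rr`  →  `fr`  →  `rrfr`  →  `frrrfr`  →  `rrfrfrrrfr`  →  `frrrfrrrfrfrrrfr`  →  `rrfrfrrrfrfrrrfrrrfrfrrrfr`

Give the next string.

frrrfrrrfrfrrrfrrrfrfrrrfrfrrrfrrrfrfrrrfr

Each term (from the third on) is the two preceding terms concatenated in order: term 3 = rr·fr = rrfr.
The next term joins frrrfrrrfrfrrrfr and rrfrfrrrfrfrrrfrrrfrfrrrfr.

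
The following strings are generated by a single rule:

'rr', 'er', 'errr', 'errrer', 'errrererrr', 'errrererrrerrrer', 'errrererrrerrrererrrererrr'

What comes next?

Each term (from the third on) is the previous term followed by the one before it: term 3 = er·rr = errr.
So term 8 is errrererrrerrrererrrererrr·errrererrrerrrer.

errrererrrerrrererrrererrrerrrererrrerrrer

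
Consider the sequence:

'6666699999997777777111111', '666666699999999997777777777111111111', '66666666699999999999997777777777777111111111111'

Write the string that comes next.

The n-th term is 2n+1 6's then 3n+1 9's then 3n+1 7's then 3n 1's, where the shown terms are n = 2, 3, 4.
At n = 5 the blocks have lengths 11, 16, 16, 15.

6666666666699999999999999997777777777777777111111111111111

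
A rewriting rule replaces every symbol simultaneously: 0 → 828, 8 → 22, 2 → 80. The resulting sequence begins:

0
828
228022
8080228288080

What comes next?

φ(8080228288080) expands symbol-by-symbol to 22 828 22 828 80 80 22 80 22 22 828 22 828; joining the 13 pieces gives the next term.

228282282880802280222282822828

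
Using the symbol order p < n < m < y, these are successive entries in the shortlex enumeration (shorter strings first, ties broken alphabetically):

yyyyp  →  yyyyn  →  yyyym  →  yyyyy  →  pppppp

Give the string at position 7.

Continuing the enumeration 2 steps past pppppp: pppppp → pppppn → (answer).

pppppm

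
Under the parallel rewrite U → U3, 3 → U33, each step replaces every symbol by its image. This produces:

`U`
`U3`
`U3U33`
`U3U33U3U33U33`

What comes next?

φ(U3U33U3U33U33) expands symbol-by-symbol to U3 U33 U3 U33 U33 U3 U33 U3 U33 U33 U3 U33 U33; joining the 13 pieces gives the next term.

U3U33U3U33U33U3U33U3U33U33U3U33U33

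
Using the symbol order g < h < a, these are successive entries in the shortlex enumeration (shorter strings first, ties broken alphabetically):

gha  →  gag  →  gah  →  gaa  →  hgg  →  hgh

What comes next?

hga

Find the rightmost character of hgh below a, bump it to the next letter, and reset everything to its right to g.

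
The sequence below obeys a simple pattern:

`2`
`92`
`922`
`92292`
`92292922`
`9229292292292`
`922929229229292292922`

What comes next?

From term 3 onward, concatenate the last term with the second-to-last: 92·2 = 922, 922·92 = 92292, …
So term 8 is 922929229229292292922·9229292292292.

9229292292292922929229229292292292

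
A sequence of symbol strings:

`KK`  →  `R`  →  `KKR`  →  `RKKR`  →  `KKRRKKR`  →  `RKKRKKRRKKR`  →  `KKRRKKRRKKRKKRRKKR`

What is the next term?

RKKRKKRRKKRKKRRKKRRKKRKKRRKKR

Each term (from the third on) is the two preceding terms concatenated in order: term 3 = KK·R = KKR.
Continuing: RKKRKKRRKKR · KKRRKKRRKKRKKRRKKR gives term 8.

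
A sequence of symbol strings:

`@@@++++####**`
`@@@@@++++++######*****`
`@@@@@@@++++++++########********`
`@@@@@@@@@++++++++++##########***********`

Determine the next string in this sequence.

Term n consists of 2n+1 @'s, followed by 2n+2 +'s, followed by 2n+2 #'s, followed by 3n-1 *'s (n = 1, 2, …).
For the next term, n = 5, so the run lengths are 11, 12, 12, 14.

@@@@@@@@@@@++++++++++++############**************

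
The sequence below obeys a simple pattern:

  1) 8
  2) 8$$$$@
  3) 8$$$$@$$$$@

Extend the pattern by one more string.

Every step adds $$$$@ to the end: s(k+1) = s(k)·$$$$@.
One more step from 8$$$$@$$$$@ gives the answer.

8$$$$@$$$$@$$$$@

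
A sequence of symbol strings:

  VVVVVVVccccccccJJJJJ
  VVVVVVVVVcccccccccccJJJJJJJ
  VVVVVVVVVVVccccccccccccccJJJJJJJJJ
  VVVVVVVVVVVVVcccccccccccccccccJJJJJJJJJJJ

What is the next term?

VVVVVVVVVVVVVVVccccccccccccccccccccJJJJJJJJJJJJJ

Each string has the form V^{2n+3} c^{3n+2} J^{2n+1}, where the shown terms are n = 2, 3, 4, 5.
Setting n = 6 gives 15, 20, 13 characters in each block.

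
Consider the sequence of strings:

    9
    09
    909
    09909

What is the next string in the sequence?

90909909

Each term (from the third on) is the two preceding terms concatenated in order: term 3 = 9·09 = 909.
So term 5 is 909·09909.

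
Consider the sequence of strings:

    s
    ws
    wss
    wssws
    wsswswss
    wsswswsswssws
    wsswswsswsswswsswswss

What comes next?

From term 3 onward, concatenate the last term with the second-to-last: ws·s = wss, wss·ws = wssws, …
Continuing: wsswswsswsswswsswswss · wsswswsswssws gives term 8.

wsswswsswsswswsswswsswsswswsswssws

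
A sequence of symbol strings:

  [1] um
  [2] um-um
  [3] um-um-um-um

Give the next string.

um-um-um-um-um-um-um-um

s(k+1) = s(k)·-·s(k) — each term doubles the last with '-' between the halves.
One more doubling of um-um-um-um gives the answer.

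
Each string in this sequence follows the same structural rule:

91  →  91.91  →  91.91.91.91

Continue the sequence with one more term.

Each string is two copies of the previous one joined by '.'.
Doubling 91.91.91.91 with '.' between the halves:

91.91.91.91.91.91.91.91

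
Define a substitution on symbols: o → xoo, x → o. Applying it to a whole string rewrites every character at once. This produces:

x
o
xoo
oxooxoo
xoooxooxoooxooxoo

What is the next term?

Rewriting the 17 symbols of xoooxooxoooxooxoo one by one yields o xoo xoo xoo o xoo xoo o xoo xoo xoo o xoo xoo o xoo xoo; concatenated:

oxooxooxoooxooxoooxooxooxoooxooxoooxooxoo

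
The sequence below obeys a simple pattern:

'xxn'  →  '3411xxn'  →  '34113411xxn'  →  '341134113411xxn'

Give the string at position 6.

34113411341134113411xxn

Every step adds 3411 at the front: s(k+1) = 3411·s(k).
From 341134113411xxn, 2 further steps: 341134113411xxn → 3411341134113411xxn → (answer).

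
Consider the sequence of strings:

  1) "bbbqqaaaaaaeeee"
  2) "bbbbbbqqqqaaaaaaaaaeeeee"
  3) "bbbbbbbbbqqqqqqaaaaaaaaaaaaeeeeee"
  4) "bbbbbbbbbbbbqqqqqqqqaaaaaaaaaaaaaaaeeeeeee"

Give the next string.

bbbbbbbbbbbbbbbqqqqqqqqqqaaaaaaaaaaaaaaaaaaeeeeeeee

Term n consists of 3n b's, followed by 2n q's, followed by 3n+3 a's, followed by n+3 e's (n = 1, 2, …).
Setting n = 5 gives 15, 10, 18, 8 characters in each block.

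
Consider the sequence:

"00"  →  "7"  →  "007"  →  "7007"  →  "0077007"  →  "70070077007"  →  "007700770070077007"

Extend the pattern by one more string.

70070077007007700770070077007

From term 3 onward, concatenate the second-to-last term with the last: 00·7 = 007, 7·007 = 7007, …
So term 8 is 70070077007·007700770070077007.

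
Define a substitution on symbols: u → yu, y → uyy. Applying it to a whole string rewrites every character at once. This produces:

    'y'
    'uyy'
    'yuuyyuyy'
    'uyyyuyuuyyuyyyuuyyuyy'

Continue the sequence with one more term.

Rewriting the 21 symbols of uyyyuyuuyyuyyyuuyyuyy one by one yields yu uyy uyy uyy yu uyy yu yu uyy uyy yu uyy uyy uyy yu yu uyy uyy yu uyy uyy; concatenated:

yuuyyuyyuyyyuuyyyuyuuyyuyyyuuyyuyyuyyyuyuuyyuyyyuuyyuyy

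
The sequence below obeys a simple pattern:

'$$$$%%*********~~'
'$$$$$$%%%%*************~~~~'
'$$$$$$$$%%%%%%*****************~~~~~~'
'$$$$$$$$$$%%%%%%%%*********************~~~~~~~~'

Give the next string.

Reading off run lengths: $ runs 4, 6, 8, 10; % runs 2, 4, 6, 8; * runs 9, 13, 17, 21; ~ runs 2, 4, 6, 8 — each is linear in n, where the shown terms are n = 2, 3, 4, 5.
For the next term, n = 6, so the run lengths are 12, 10, 25, 10.

$$$$$$$$$$$$%%%%%%%%%%*************************~~~~~~~~~~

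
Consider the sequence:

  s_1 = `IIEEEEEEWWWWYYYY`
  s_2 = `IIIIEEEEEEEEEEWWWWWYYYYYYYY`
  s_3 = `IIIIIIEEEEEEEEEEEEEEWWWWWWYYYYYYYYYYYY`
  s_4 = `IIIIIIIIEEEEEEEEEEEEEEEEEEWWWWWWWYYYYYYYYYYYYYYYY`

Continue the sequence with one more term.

IIIIIIIIIIEEEEEEEEEEEEEEEEEEEEEEWWWWWWWWYYYYYYYYYYYYYYYYYYYY

Reading off run lengths: I runs 2, 4, 6, 8; E runs 6, 10, 14, 18; W runs 4, 5, 6, 7; Y runs 4, 8, 12, 16 — each is linear in n (n = 1, 2, …).
For the next term, n = 5, so the run lengths are 10, 22, 8, 20.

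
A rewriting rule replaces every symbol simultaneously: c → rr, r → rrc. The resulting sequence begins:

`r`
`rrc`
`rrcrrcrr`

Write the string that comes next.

Apply φ to rrcrrcrr symbol by symbol: r→rrc, r→rrc, c→rr, r→rrc, r→rrc, c→rr, r→rrc, r→rrc; joined: rrc rrc rr rrc rrc rr rrc rrc.

rrcrrcrrrrcrrcrrrrcrrc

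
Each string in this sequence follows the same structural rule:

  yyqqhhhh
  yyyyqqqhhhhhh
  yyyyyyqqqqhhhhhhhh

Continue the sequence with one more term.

Reading off run lengths: y runs 2, 4, 6; q runs 2, 3, 4; h runs 4, 6, 8 — each is linear in n (n = 1, 2, …).
For the next term, n = 4, so the run lengths are 8, 5, 10.

yyyyyyyyqqqqqhhhhhhhhhh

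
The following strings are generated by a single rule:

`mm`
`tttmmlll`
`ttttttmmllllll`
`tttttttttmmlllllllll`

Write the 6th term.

tttttttttttttttmmlllllllllllllll

s(k+1) = ttt·s(k)·lll, so each term gains ttt as a prefix and lll as a suffix.
From tttttttttmmlllllllll, 2 further steps: tttttttttmmlllllllll → ttttttttttttmmllllllllllll → (answer).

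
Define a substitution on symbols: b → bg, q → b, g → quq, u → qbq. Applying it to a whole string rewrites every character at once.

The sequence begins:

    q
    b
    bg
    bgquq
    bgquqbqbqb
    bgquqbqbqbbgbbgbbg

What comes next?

φ(bgquqbqbqbbgbbgbbg) expands symbol-by-symbol to bg quq b qbq b bg b bg b bg bg quq bg bg quq bg bg quq; joining the 18 pieces gives the next term.

bgquqbqbqbbgbbgbbgbgquqbgbgquqbgbgquq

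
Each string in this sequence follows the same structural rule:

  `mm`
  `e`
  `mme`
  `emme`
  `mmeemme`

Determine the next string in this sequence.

emmemmeemme

This is a Fibonacci-style word recurrence s(k) = s(k−2)·s(k−1): e.g. mm·e = mme.
So term 6 is emme·mmeemme.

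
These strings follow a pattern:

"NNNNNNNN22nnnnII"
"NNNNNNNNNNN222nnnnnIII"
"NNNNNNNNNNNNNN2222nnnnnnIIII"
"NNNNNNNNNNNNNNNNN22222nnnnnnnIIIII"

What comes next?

The n-th term is 3n+2 N's then n 2's then n+2 n's then n I's, where the shown terms are n = 2, 3, 4, 5.
At n = 6 the blocks have lengths 20, 6, 8, 6.

NNNNNNNNNNNNNNNNNNNN222222nnnnnnnnIIIIII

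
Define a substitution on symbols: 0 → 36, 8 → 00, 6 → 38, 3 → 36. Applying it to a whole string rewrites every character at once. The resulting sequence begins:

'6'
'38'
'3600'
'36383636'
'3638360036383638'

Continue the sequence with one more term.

Replace each of the 16 characters of 3638360036383638 in place — 36 38 36 00 36 38 36 36 36 38 36 00 36 38 36 00 — and concatenate.

36383600363836363638360036383600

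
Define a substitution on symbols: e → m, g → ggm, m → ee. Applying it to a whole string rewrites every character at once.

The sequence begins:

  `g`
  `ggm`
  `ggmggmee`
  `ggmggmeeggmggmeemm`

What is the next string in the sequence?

Replace each of the 18 characters of ggmggmeeggmggmeemm in place — ggm ggm ee ggm ggm ee m m ggm ggm ee ggm ggm ee m m ee ee — and concatenate.

ggmggmeeggmggmeemmggmggmeeggmggmeemmeeee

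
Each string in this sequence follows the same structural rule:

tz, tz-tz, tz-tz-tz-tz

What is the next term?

s(k+1) = s(k)·-·s(k) — each term doubles the last with '-' between the halves.
So the next term is two copies of tz-tz-tz-tz with '-' between the halves.

tz-tz-tz-tz-tz-tz-tz-tz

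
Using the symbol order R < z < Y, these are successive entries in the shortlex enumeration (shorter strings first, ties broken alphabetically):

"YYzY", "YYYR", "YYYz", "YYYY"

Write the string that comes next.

YYYY is the last string of length 4, so the next is the first of length 5: R repeated 5 times.

RRRRR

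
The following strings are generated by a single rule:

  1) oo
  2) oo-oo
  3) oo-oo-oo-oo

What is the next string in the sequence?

Every step duplicates the string with '-' between the halves.
One more doubling of oo-oo-oo-oo gives the answer.

oo-oo-oo-oo-oo-oo-oo-oo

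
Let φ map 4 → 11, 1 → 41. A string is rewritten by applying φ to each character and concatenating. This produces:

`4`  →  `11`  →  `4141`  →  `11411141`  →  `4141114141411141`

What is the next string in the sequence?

11411141414111411141114141411141

Replace each of the 16 characters of 4141114141411141 in place — 11 41 11 41 41 41 11 41 11 41 11 41 41 41 11 41 — and concatenate.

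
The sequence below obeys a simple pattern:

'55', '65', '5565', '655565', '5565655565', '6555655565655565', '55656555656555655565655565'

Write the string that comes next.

This is a Fibonacci-style word recurrence s(k) = s(k−2)·s(k−1): e.g. 55·65 = 5565.
Continuing: 6555655565655565 · 55656555656555655565655565 gives term 8.

655565556565556555656555656555655565655565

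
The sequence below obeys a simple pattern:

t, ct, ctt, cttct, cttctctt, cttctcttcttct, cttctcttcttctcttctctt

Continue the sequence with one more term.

From term 3 onward, concatenate the last term with the second-to-last: ct·t = ctt, ctt·ct = cttct, …
Continuing: cttctcttcttctcttctctt · cttctcttcttct gives term 8.

cttctcttcttctcttctcttcttctcttcttct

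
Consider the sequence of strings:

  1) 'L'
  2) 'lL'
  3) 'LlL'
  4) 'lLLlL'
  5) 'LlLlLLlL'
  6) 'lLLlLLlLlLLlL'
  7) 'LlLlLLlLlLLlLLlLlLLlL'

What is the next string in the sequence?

lLLlLLlLlLLlLLlLlLLlLlLLlLLlLlLLlL

From term 3 onward, concatenate the second-to-last term with the last: L·lL = LlL, lL·LlL = lLLlL, …
The next term joins lLLlLLlLlLLlL and LlLlLLlLlLLlLLlLlLLlL.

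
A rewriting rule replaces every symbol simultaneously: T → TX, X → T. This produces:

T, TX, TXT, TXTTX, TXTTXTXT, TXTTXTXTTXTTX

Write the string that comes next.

φ(TXTTXTXTTXTTX) expands symbol-by-symbol to TX T TX TX T TX T TX TX T TX TX T; joining the 13 pieces gives the next term.

TXTTXTXTTXTTXTXTTXTXT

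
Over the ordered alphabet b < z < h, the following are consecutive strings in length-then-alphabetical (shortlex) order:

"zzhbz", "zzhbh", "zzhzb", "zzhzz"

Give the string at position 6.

zzhhb

Continuing the enumeration 2 steps past zzhzz: zzhzz → zzhzh → (answer).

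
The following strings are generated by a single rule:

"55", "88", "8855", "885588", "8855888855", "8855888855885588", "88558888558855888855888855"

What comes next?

885588885588558888558888558855888855885588

From term 3 onward, concatenate the last term with the second-to-last: 88·55 = 8855, 8855·88 = 885588, …
So term 8 is 88558888558855888855888855·8855888855885588.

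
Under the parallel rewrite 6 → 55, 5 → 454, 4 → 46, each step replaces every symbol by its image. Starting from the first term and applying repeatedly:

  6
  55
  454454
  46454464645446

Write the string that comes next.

465546454464655465546454464655

φ(46454464645446) expands symbol-by-symbol to 46 55 46 454 46 46 55 46 55 46 454 46 46 55; joining the 14 pieces gives the next term.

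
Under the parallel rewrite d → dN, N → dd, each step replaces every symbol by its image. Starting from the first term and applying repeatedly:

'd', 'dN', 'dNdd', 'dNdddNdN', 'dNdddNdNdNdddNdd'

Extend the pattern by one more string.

Rewriting the 16 symbols of dNdddNdNdNdddNdd one by one yields dN dd dN dN dN dd dN dd dN dd dN dN dN dd dN dN; concatenated:

dNdddNdNdNdddNdddNdddNdNdNdddNdN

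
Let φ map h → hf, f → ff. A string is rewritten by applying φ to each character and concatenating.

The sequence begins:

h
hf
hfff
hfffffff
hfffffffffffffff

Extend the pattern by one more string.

Rewriting the 16 symbols of hfffffffffffffff one by one yields hf ff ff ff ff ff ff ff ff ff ff ff ff ff ff ff; concatenated:

hfffffffffffffffffffffffffffffff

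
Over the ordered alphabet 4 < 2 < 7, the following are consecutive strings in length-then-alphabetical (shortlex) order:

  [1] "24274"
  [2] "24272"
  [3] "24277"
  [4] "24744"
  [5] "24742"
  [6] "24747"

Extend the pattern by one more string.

Find the rightmost character of 24747 below 7, bump it to the next letter, and reset everything to its right to 4.

24724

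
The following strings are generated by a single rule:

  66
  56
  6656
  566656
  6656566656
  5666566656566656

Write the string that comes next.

From term 3 onward, concatenate the second-to-last term with the last: 66·56 = 6656, 56·6656 = 566656, …
So term 7 is 6656566656·5666566656566656.

66565666565666566656566656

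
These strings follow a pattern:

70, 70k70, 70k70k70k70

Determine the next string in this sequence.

70k70k70k70k70k70k70k70

Every step duplicates the string with 'k' between the halves.
So the next term is two copies of 70k70k70k70 with 'k' between the halves.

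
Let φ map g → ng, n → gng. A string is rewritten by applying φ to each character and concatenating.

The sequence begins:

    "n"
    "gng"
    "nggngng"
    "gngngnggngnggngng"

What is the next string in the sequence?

nggngnggngnggngngnggngnggngngnggngnggngng

φ(gngngnggngnggngng) expands symbol-by-symbol to ng gng ng gng ng gng ng ng gng ng gng ng ng gng ng gng ng; joining the 17 pieces gives the next term.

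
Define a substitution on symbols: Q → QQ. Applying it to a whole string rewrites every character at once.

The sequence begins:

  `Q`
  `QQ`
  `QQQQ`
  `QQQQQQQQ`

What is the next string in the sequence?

Apply φ to QQQQQQQQ symbol by symbol: Q→QQ, Q→QQ, Q→QQ, Q→QQ, Q→QQ, Q→QQ, Q→QQ, Q→QQ; joined: QQ QQ QQ QQ QQ QQ QQ QQ.

QQQQQQQQQQQQQQQQ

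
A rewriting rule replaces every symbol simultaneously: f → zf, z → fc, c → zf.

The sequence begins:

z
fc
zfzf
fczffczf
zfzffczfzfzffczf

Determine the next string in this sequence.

φ(zfzffczfzfzffczf) expands symbol-by-symbol to fc zf fc zf zf zf fc zf fc zf fc zf zf zf fc zf; joining the 16 pieces gives the next term.

fczffczfzfzffczffczffczfzfzffczf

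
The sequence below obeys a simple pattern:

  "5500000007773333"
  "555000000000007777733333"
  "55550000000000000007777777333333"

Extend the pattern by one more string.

Each string has the form 5^{n} 0^{4n-1} 7^{2n-1} 3^{n+2}, where the shown terms are n = 2, 3, 4.
At n = 5 the blocks have lengths 5, 19, 9, 7.

5555500000000000000000007777777773333333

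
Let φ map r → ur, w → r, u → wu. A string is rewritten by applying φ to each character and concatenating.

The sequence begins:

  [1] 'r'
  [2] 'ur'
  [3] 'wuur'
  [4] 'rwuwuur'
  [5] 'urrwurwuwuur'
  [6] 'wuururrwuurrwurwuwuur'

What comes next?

Rewriting the 21 symbols of wuururrwuurrwurwuwuur one by one yields r wu wu ur wu ur ur r wu wu ur ur r wu ur r wu r wu wu ur; concatenated:

rwuwuurwuururrwuwuururrwuurrwurwuwuur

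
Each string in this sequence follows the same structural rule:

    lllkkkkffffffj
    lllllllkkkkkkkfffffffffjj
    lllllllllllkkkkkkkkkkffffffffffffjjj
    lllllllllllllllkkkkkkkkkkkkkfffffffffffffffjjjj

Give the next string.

lllllllllllllllllllkkkkkkkkkkkkkkkkffffffffffffffffffjjjjj

Term n consists of 4n-1 l's, followed by 3n+1 k's, followed by 3n+3 f's, followed by n j's (n = 1, 2, …).
Setting n = 5 gives 19, 16, 18, 5 characters in each block.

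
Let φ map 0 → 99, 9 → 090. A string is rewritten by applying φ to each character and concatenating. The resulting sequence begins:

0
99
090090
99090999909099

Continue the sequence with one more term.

09009099090990900900900909909099090090

Replace each of the 14 characters of 99090999909099 in place — 090 090 99 090 99 090 090 090 090 99 090 99 090 090 — and concatenate.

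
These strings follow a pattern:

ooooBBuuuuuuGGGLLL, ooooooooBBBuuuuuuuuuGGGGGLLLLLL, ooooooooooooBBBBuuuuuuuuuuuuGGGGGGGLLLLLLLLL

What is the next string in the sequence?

ooooooooooooooooBBBBBuuuuuuuuuuuuuuuGGGGGGGGGLLLLLLLLLLLL

Each string has the form o^{4n} B^{n+1} u^{3n+3} G^{2n+1} L^{3n} (n = 1, 2, …).
Setting n = 4 gives 16, 5, 15, 9, 12 characters in each block.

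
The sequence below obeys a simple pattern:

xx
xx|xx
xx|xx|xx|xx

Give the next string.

Each string is two copies of the previous one joined by '|'.
One more doubling of xx|xx|xx|xx gives the answer.

xx|xx|xx|xx|xx|xx|xx|xx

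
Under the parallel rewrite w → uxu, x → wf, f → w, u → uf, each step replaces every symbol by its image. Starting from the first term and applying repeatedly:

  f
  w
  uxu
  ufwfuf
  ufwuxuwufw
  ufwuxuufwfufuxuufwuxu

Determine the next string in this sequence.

Rewriting the 21 symbols of ufwuxuufwfufuxuufwuxu one by one yields uf w uxu uf wf uf uf w uxu w uf w uf wf uf uf w uxu uf wf uf; concatenated:

ufwuxuufwfufufwuxuwufwufwfufufwuxuufwfuf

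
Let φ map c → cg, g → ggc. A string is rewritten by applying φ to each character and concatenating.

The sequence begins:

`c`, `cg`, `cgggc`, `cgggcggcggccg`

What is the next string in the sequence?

Applying the rule to each of the 13 symbols of cgggcggcggccg gives the pieces cg ggc ggc ggc cg ggc ggc cg ggc ggc cg cg ggc, which concatenate to the answer.

cgggcggcggccgggcggccgggcggccgcgggc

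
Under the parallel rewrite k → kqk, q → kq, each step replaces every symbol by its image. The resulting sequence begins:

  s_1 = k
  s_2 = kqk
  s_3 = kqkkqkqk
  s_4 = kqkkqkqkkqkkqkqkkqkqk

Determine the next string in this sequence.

Replace each of the 21 characters of kqkkqkqkkqkkqkqkkqkqk in place — kqk kq kqk kqk kq kqk kq kqk kqk kq kqk kqk kq kqk kq kqk kqk kq kqk kq kqk — and concatenate.

kqkkqkqkkqkkqkqkkqkqkkqkkqkqkkqkkqkqkkqkqkkqkkqkqkkqkqk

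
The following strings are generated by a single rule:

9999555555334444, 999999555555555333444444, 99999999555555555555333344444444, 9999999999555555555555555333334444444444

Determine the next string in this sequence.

999999999999555555555555555555333333444444444444

Term n consists of 2n 9's, followed by 3n 5's, followed by n 3's, followed by 2n 4's, where the shown terms are n = 2, 3, 4, 5.
For the next term, n = 6, so the run lengths are 12, 18, 6, 12.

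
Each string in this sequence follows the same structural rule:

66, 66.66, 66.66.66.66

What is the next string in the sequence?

s(k+1) = s(k)·.·s(k) — each term doubles the last with '.' between the halves.
Doubling 66.66.66.66 with '.' between the halves:

66.66.66.66.66.66.66.66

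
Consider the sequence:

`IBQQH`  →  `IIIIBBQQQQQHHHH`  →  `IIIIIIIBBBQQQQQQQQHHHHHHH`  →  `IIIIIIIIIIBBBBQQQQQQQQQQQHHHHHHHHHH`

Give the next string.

IIIIIIIIIIIIIBBBBBQQQQQQQQQQQQQQHHHHHHHHHHHHH

Term n consists of 3n-2 I's, followed by n B's, followed by 3n-1 Q's, followed by 3n-2 H's (n = 1, 2, …).
For the next term, n = 5, so the run lengths are 13, 5, 14, 13.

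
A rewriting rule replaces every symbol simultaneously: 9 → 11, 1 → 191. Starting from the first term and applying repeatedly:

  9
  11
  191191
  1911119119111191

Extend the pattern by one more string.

19111191191191191111911911119119119119111191

Applying the rule to each of the 16 symbols of 1911119119111191 gives the pieces 191 11 191 191 191 191 11 191 191 11 191 191 191 191 11 191, which concatenate to the answer.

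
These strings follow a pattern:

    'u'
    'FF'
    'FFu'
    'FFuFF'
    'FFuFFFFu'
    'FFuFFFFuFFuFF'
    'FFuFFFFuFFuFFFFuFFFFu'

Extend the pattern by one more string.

FFuFFFFuFFuFFFFuFFFFuFFuFFFFuFFuFF

Each term (from the third on) is the previous term followed by the one before it: term 3 = FF·u = FFu.
Continuing: FFuFFFFuFFuFFFFuFFFFu · FFuFFFFuFFuFF gives term 8.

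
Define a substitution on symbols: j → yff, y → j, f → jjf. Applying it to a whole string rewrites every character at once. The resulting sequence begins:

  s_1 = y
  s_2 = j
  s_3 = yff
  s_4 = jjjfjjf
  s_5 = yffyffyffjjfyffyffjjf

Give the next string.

Replace each of the 21 characters of yffyffyffjjfyffyffjjf in place — j jjf jjf j jjf jjf j jjf jjf yff yff jjf j jjf jjf j jjf jjf yff yff jjf — and concatenate.

jjjfjjfjjjfjjfjjjfjjfyffyffjjfjjjfjjfjjjfjjfyffyffjjf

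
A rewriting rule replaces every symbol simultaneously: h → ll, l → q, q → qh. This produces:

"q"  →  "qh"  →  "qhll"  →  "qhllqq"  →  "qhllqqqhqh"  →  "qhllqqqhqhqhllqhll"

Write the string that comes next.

Applying the rule to each of the 18 symbols of qhllqqqhqhqhllqhll gives the pieces qh ll q q qh qh qh ll qh ll qh ll q q qh ll q q, which concatenate to the answer.

qhllqqqhqhqhllqhllqhllqqqhllqq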